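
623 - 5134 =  - 4511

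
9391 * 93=873363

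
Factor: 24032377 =24032377^1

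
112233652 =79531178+32702474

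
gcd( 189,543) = 3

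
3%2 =1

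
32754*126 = 4127004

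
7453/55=7453/55 = 135.51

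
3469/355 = 3469/355 = 9.77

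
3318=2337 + 981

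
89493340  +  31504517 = 120997857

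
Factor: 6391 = 7^1*11^1 *83^1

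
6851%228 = 11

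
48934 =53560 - 4626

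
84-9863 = -9779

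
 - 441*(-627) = 276507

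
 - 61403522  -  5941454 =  - 67344976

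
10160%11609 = 10160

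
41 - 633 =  - 592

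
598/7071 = 598/7071 = 0.08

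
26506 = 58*457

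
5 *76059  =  380295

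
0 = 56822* 0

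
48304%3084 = 2044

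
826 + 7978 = 8804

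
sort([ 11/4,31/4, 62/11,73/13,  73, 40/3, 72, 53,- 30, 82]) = [-30,11/4, 73/13 , 62/11, 31/4, 40/3,53,72, 73, 82]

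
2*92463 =184926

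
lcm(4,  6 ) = 12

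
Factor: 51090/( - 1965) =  - 26 = - 2^1*13^1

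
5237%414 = 269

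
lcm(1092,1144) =24024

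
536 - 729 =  -193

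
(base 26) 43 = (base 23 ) 4f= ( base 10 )107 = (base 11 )98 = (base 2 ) 1101011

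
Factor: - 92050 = -2^1*5^2*7^1*263^1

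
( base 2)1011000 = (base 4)1120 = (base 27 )37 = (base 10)88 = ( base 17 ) 53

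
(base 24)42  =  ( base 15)68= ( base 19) 53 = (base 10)98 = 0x62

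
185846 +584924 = 770770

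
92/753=92/753 = 0.12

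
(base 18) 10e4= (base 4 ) 1133020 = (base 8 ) 13710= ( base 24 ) ADG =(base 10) 6088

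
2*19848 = 39696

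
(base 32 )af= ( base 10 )335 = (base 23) ed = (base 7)656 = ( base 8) 517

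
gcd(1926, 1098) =18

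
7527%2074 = 1305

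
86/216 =43/108 = 0.40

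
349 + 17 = 366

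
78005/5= 15601 =15601.00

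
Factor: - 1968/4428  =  -4/9 = - 2^2* 3^( - 2)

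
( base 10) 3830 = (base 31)3uh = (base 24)6fe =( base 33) 3H2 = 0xef6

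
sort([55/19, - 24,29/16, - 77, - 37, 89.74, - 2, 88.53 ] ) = [ - 77,  -  37, - 24,-2, 29/16, 55/19 , 88.53, 89.74]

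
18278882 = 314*58213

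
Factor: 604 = 2^2*151^1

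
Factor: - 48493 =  - 71^1*683^1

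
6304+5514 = 11818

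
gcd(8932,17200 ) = 4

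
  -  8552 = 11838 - 20390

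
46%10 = 6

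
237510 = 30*7917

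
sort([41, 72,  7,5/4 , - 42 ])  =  [ - 42, 5/4 , 7  ,  41,72]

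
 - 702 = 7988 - 8690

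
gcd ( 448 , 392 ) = 56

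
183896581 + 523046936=706943517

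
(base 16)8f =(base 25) 5i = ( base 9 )168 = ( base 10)143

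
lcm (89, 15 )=1335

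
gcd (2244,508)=4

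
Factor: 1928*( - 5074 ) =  - 2^4*43^1*59^1 * 241^1 = - 9782672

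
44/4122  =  22/2061 = 0.01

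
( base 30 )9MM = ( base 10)8782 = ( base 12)50ba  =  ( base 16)224E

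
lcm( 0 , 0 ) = 0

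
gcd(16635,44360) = 5545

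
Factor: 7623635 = 5^1*47^1*32441^1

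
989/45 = 21 + 44/45=21.98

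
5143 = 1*5143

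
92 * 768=70656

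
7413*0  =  0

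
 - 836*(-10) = 8360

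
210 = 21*10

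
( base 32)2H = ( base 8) 121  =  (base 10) 81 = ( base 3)10000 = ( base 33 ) 2f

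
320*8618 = 2757760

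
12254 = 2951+9303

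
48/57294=8/9549 = 0.00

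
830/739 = 1 + 91/739=1.12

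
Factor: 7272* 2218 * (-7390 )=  - 119195497440 = - 2^5*3^2*5^1 * 101^1*739^1* 1109^1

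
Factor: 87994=2^1*43997^1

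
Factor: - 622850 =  - 2^1*5^2  *  12457^1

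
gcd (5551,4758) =793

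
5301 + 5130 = 10431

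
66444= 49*1356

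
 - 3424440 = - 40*85611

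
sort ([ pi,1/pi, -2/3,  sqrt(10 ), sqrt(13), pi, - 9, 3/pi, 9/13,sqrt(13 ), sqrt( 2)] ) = [ - 9, - 2/3,1/pi , 9/13,3/pi,sqrt(2 ),pi, pi,sqrt(10 ),sqrt( 13),sqrt(13)] 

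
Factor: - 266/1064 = -2^( - 2) = -1/4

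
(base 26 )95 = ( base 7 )461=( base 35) 6T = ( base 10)239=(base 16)EF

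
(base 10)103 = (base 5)403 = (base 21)4j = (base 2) 1100111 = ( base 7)205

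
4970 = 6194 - 1224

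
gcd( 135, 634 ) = 1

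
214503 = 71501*3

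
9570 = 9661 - 91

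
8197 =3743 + 4454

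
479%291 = 188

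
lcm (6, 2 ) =6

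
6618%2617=1384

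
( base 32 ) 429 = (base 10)4169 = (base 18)cfb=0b1000001001001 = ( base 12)24b5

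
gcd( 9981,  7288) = 1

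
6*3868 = 23208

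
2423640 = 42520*57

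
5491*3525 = 19355775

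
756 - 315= 441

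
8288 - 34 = 8254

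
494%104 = 78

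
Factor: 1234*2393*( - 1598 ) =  - 2^2*17^1*47^1*617^1 * 2393^1 = - 4718833276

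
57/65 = 57/65=   0.88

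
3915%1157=444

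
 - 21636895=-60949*355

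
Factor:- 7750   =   - 2^1 * 5^3*31^1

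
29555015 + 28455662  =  58010677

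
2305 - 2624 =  - 319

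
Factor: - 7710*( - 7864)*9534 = 2^5*3^2*5^1*7^1*227^1*257^1*983^1  =  578060148960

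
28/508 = 7/127 = 0.06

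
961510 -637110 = 324400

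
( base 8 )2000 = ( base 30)144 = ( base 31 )121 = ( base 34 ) U4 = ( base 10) 1024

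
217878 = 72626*3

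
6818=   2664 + 4154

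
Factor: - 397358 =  - 2^1*13^1*17^1* 29^1*31^1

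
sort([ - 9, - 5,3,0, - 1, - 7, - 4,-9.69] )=[ - 9.69, - 9,-7, - 5,  -  4, - 1,  0,3]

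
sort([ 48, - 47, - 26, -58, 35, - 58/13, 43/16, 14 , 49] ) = [ - 58, - 47, - 26, - 58/13,43/16 , 14, 35,48, 49] 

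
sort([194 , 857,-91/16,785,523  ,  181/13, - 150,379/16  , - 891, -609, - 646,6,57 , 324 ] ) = [ - 891, - 646, - 609, - 150, - 91/16, 6, 181/13, 379/16,  57,194,  324,523, 785,  857 ] 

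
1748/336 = 437/84 = 5.20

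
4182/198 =21+4/33 = 21.12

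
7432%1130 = 652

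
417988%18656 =7556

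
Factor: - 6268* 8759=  - 2^2*19^1*461^1 * 1567^1 = - 54901412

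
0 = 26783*0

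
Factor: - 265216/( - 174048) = 2^5*3^(-1)*7^( - 1) = 32/21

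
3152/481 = 6 + 266/481 = 6.55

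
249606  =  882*283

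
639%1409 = 639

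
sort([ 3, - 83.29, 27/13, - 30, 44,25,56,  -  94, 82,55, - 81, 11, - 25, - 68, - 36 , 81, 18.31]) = [ - 94,  -  83.29, - 81, - 68, - 36,- 30 ,-25, 27/13,3, 11,18.31 , 25, 44, 55, 56, 81, 82 ]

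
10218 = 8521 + 1697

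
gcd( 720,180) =180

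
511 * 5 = 2555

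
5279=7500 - 2221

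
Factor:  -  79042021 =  - 2441^1*32381^1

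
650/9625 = 26/385 = 0.07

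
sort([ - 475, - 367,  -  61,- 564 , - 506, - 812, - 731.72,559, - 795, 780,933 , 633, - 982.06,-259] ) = [ - 982.06, - 812,-795,-731.72, - 564, - 506,-475, - 367, - 259, - 61, 559,633, 780,933 ] 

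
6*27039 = 162234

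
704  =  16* 44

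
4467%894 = 891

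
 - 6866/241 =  - 29 + 123/241 = - 28.49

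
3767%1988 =1779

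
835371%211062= 202185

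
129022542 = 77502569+51519973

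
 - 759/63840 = - 253/21280 = - 0.01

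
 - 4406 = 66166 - 70572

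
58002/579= 100 + 34/193 = 100.18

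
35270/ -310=-3527/31= - 113.77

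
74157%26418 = 21321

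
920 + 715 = 1635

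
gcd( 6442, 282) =2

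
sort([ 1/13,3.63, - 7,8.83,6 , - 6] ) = [ - 7, - 6,1/13, 3.63, 6, 8.83] 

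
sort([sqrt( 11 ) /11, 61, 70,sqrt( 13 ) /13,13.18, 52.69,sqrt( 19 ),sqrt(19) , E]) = [sqrt (13 )/13, sqrt (11 )/11,E,sqrt( 19) , sqrt(19 ), 13.18,52.69, 61,  70]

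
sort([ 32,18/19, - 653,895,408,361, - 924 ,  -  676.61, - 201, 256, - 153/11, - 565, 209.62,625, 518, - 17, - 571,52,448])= [ - 924, - 676.61, - 653, -571,-565, - 201,- 17, - 153/11,  18/19, 32, 52,209.62, 256,361, 408,448,518,625,895] 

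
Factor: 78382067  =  4799^1*16333^1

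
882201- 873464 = 8737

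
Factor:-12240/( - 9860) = 2^2* 3^2 * 29^(-1) = 36/29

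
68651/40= 68651/40 = 1716.28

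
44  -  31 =13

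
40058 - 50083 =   -  10025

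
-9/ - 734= 9/734 = 0.01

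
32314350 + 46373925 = 78688275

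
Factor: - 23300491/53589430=  -  2^( - 1 )*5^ ( - 1)*37^1*629743^1*5358943^ (-1)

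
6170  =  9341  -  3171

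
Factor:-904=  - 2^3 * 113^1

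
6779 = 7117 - 338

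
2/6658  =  1/3329 = 0.00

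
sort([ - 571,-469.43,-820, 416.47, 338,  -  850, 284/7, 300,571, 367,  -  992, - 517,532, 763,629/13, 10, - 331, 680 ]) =[ - 992, -850,  -  820,-571, - 517, - 469.43 , - 331, 10, 284/7,  629/13, 300, 338, 367, 416.47,  532, 571,680,763 ] 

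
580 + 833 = 1413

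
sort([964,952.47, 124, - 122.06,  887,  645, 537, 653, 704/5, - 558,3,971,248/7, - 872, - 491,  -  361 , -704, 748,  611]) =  [ - 872,- 704, - 558 , - 491, - 361, - 122.06,3, 248/7, 124, 704/5, 537,  611,645,  653,748,887,  952.47,964,971]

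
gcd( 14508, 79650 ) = 18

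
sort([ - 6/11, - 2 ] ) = [ - 2, - 6/11 ]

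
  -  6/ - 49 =6/49 = 0.12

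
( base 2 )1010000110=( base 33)jj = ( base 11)538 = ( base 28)N2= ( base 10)646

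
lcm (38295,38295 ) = 38295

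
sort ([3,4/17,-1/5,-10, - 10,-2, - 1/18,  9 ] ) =[-10,-10,-2,  -  1/5,  -  1/18,4/17,  3,9] 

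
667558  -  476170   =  191388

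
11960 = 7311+4649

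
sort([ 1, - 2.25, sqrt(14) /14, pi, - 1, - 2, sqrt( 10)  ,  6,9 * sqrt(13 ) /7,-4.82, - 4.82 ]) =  [ - 4.82, - 4.82, - 2.25, - 2, - 1, sqrt ( 14) /14, 1, pi, sqrt(10 ),  9*sqrt(13)/7, 6 ]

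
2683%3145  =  2683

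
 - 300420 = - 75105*4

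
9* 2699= 24291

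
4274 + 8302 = 12576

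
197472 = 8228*24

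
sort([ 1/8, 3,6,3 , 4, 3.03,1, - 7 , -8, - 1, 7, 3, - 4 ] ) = [ - 8, - 7, - 4, - 1, 1/8, 1, 3, 3, 3, 3.03, 4, 6, 7] 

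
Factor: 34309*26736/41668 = 20847396/947 = 2^2*3^1*557^1 * 947^( - 1)*3119^1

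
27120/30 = 904 = 904.00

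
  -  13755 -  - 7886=  -  5869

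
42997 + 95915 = 138912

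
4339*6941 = 30116999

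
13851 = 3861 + 9990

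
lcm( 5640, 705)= 5640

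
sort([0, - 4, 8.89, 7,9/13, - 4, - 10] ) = [ - 10,- 4, - 4,0,9/13,7,  8.89 ] 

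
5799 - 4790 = 1009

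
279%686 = 279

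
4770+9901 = 14671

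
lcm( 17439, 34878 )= 34878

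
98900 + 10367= 109267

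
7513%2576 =2361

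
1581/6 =527/2 = 263.50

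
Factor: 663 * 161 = 3^1*7^1*13^1 * 17^1 * 23^1  =  106743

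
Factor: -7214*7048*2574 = - 130873156128 = - 2^5*3^2 *11^1*13^1*881^1*3607^1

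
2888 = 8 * 361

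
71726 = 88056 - 16330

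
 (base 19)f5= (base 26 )b4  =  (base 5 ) 2130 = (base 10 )290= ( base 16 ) 122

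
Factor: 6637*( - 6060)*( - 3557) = 2^2*3^1*5^1 * 101^1*3557^1*6637^1 = 143063322540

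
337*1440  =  485280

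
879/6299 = 879/6299 =0.14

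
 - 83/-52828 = 83/52828= 0.00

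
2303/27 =2303/27 = 85.30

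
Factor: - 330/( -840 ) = 2^( - 2 )*7^(- 1 )*11^1 = 11/28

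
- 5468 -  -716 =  - 4752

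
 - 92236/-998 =92+210/499 = 92.42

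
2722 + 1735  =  4457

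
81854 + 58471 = 140325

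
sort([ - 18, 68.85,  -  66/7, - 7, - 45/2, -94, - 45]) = [  -  94, - 45,- 45/2, - 18, - 66/7, - 7 , 68.85]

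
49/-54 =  - 49/54 = -0.91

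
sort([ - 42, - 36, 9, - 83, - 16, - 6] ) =[ - 83, - 42,-36, - 16, - 6,9 ]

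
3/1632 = 1/544 =0.00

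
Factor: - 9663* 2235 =-21596805  =  -3^2*5^1*149^1*3221^1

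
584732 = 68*8599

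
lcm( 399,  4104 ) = 28728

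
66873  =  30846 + 36027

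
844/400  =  211/100 =2.11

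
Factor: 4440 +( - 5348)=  - 2^2*227^1 = - 908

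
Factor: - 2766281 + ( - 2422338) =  - 5188619 = - 5188619^1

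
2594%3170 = 2594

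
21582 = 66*327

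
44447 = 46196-1749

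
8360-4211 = 4149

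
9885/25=1977/5= 395.40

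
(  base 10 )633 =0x279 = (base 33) J6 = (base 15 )2c3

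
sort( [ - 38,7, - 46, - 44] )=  [  -  46, - 44 , - 38, 7] 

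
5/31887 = 5/31887 = 0.00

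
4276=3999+277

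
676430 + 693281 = 1369711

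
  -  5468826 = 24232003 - 29700829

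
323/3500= 323/3500 = 0.09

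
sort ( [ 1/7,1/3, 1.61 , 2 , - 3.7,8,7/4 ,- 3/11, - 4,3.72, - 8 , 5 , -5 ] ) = [ - 8, - 5 , - 4,-3.7, - 3/11,1/7 , 1/3,1.61,7/4, 2, 3.72,5,8]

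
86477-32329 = 54148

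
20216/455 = 2888/65 = 44.43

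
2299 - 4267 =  - 1968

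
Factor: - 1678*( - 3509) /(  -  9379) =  - 5888102/9379 = - 2^1*11^2*29^1*83^( - 1 )*113^(  -  1)*839^1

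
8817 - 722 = 8095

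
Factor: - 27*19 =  - 513 = -3^3 * 19^1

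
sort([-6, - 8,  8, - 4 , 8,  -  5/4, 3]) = [-8,  -  6, - 4, - 5/4 , 3, 8, 8]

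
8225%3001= 2223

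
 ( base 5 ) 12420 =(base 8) 1731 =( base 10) 985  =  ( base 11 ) 816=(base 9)1314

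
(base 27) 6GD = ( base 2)1001011010011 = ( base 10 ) 4819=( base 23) 92C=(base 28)643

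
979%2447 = 979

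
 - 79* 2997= - 236763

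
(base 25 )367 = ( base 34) 1PQ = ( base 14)A52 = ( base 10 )2032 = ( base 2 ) 11111110000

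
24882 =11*2262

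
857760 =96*8935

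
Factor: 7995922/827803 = 2^1*11^2*19^1*37^1*47^1*827803^( - 1 ) 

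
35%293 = 35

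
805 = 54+751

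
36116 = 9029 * 4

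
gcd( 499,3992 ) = 499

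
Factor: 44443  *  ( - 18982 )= - 2^1 * 7^2*907^1*9491^1 = - 843617026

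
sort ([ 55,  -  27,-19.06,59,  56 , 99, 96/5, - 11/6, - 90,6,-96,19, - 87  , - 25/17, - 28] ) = [-96 ,-90,-87, - 28 ,  -  27, - 19.06, - 11/6,  -  25/17,  6,19, 96/5, 55,56,59,99 ]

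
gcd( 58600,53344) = 8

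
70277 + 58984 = 129261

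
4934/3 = 4934/3 = 1644.67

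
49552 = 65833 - 16281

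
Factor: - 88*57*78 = -391248 = - 2^4 * 3^2 *11^1 *13^1*  19^1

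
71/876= 71/876 =0.08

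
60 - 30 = 30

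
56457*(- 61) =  - 3443877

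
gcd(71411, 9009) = 1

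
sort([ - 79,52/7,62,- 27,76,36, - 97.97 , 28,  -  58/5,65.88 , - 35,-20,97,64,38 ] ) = [ -97.97,-79,-35,-27, -20,-58/5 , 52/7,28,36, 38,62,64,65.88, 76,97] 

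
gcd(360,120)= 120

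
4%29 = 4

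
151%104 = 47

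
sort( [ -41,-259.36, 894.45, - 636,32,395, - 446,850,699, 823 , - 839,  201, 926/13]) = [ - 839, -636, - 446, - 259.36, - 41,32,926/13 , 201, 395,699, 823,850 , 894.45] 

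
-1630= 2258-3888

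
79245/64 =1238 + 13/64 = 1238.20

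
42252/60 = 3521/5 = 704.20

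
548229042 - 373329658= 174899384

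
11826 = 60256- 48430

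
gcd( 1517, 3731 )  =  41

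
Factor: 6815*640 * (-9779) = -2^7*5^2*7^1* 11^1*29^1*47^1 * 127^1 = -42652086400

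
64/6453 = 64/6453 = 0.01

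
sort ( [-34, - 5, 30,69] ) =[ - 34, - 5,30,69 ] 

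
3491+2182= 5673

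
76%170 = 76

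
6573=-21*( - 313)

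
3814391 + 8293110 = 12107501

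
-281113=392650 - 673763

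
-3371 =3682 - 7053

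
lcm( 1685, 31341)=156705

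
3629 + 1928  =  5557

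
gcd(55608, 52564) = 4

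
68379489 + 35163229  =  103542718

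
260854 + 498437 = 759291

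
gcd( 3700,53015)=5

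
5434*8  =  43472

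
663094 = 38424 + 624670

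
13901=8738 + 5163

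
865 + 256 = 1121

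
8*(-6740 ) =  - 53920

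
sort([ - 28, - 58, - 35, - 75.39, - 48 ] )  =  [ - 75.39,-58, - 48, - 35, - 28]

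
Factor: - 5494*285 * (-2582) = 4042869780 =2^2*3^1 * 5^1*19^1*41^1*67^1*1291^1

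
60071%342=221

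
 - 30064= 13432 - 43496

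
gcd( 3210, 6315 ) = 15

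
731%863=731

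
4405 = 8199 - 3794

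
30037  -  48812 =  - 18775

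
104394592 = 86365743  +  18028849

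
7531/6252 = 1 + 1279/6252 = 1.20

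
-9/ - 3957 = 3/1319 = 0.00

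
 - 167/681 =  - 1 + 514/681  =  - 0.25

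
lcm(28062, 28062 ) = 28062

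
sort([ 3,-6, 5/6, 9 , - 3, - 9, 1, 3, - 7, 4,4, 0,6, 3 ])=[-9, - 7, - 6, - 3, 0, 5/6, 1, 3, 3, 3, 4,4, 6, 9 ]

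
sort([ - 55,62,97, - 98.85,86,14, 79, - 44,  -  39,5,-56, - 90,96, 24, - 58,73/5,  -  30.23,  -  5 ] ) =[ - 98.85,  -  90, - 58, - 56,  -  55, - 44, - 39, - 30.23,-5, 5 , 14, 73/5, 24,62, 79,86,96,97] 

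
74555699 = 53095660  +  21460039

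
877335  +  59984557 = 60861892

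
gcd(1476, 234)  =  18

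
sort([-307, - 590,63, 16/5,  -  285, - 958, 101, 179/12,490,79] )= [ -958, - 590,-307, - 285,16/5, 179/12 , 63, 79,101, 490 ] 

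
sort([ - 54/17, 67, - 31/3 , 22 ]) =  [-31/3,  -  54/17, 22, 67 ]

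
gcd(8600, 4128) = 344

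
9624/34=4812/17  =  283.06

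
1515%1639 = 1515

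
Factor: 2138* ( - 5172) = -11057736 = - 2^3 * 3^1*431^1 * 1069^1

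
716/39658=358/19829=0.02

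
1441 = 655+786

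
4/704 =1/176 = 0.01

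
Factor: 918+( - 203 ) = 5^1 * 11^1*13^1 = 715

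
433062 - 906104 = -473042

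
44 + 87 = 131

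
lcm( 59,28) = 1652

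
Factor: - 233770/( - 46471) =2^1* 5^1*97^1  *  241^1*46471^ (  -  1 ) 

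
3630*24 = 87120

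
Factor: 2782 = 2^1*13^1*107^1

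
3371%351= 212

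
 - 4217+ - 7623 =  - 11840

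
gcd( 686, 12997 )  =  1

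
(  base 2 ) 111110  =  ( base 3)2022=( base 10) 62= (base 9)68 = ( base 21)2K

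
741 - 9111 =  - 8370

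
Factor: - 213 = -3^1*71^1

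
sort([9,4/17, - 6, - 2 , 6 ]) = [  -  6 , - 2, 4/17, 6,9]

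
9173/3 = 3057 + 2/3 =3057.67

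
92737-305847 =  - 213110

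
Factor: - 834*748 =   -  623832 = - 2^3* 3^1*11^1*17^1 * 139^1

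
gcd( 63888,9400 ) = 8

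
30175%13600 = 2975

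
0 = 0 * 4329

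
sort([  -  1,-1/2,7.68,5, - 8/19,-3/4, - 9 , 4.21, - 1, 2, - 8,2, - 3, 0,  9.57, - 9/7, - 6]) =[  -  9, - 8 ,-6 , - 3, - 9/7,-1,-1, - 3/4,-1/2,-8/19,0,2, 2,4.21, 5,7.68,  9.57 ]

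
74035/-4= - 74035/4  =  - 18508.75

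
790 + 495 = 1285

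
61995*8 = 495960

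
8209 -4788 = 3421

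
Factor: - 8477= - 7^2 * 173^1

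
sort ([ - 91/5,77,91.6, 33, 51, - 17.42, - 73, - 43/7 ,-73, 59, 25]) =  [-73,-73, - 91/5,-17.42,-43/7, 25, 33,  51,  59,77, 91.6] 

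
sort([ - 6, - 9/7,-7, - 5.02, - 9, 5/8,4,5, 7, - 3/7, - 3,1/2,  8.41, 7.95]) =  [ -9, - 7,  -  6, - 5.02, -3, - 9/7, - 3/7,1/2, 5/8,  4,5  ,  7 , 7.95, 8.41 ] 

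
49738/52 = 956  +  1/2 = 956.50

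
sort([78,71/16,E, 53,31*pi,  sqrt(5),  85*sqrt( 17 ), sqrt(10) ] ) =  [sqrt( 5 ), E,sqrt(10 ),71/16,53,78,31*pi,85*sqrt ( 17 ) ] 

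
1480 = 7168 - 5688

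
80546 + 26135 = 106681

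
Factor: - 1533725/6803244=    - 2^( - 2)*3^( - 3)*5^2*7^( - 1 )*31^1 * 1979^1*8999^(-1 )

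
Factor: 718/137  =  2^1*137^( - 1)*359^1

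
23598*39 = 920322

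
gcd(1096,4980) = 4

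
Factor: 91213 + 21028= 112241^1 = 112241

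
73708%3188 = 384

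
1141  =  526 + 615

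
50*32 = 1600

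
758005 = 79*9595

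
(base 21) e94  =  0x18DF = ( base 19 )hc2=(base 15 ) 1D47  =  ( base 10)6367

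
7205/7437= 7205/7437 = 0.97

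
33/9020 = 3/820 = 0.00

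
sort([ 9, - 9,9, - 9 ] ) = [ - 9, - 9 , 9, 9] 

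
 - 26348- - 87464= 61116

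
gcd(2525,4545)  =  505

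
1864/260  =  7 + 11/65 = 7.17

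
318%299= 19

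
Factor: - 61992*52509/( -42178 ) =1627568964/21089=2^2*3^4*7^1*23^1 * 41^1*761^1 * 21089^( - 1 )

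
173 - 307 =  - 134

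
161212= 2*80606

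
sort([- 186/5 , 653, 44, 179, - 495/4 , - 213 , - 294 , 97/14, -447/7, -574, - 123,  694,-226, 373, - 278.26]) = [ - 574, - 294, -278.26, - 226,-213, - 495/4, - 123, - 447/7, - 186/5 , 97/14,44,179, 373, 653,694] 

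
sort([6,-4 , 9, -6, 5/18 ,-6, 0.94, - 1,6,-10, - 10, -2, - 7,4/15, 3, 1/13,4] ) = [ - 10,-10,- 7,  -  6,  -  6, - 4,-2, - 1, 1/13,  4/15,  5/18,0.94, 3, 4,6,  6,9 ] 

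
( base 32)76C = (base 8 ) 16314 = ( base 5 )213442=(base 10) 7372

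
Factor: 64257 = 3^1*21419^1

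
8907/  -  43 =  - 208 + 37/43 = - 207.14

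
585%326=259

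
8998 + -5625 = 3373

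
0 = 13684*0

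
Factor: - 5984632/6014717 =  - 2^3*83^1 * 9013^1*6014717^( - 1)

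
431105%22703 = 22451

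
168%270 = 168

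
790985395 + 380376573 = 1171361968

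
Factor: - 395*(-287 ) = 113365 = 5^1*7^1 * 41^1 * 79^1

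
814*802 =652828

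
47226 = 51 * 926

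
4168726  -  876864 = 3291862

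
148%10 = 8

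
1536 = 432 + 1104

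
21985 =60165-38180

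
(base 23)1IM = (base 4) 33011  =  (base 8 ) 1705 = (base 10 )965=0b1111000101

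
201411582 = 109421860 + 91989722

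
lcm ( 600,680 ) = 10200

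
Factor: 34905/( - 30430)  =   - 39/34 = - 2^( - 1)*3^1*13^1*17^( - 1 ) 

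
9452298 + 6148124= 15600422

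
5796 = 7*828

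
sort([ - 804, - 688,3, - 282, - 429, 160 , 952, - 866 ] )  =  [ - 866, - 804, - 688, - 429, - 282,3,160, 952]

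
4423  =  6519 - 2096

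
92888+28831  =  121719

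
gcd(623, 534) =89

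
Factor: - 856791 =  -3^3 * 13^1 *2441^1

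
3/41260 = 3/41260 = 0.00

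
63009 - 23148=39861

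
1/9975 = 1/9975 =0.00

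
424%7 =4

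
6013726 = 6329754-316028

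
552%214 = 124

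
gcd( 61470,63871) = 1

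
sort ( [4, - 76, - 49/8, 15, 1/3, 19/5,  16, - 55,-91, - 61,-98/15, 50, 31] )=[-91, -76,-61,-55, - 98/15, - 49/8,1/3,  19/5,  4,15,16,  31 , 50]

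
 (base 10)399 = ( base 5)3044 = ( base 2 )110001111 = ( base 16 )18F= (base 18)143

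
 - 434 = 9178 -9612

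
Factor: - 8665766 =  - 2^1 * 47^1*92189^1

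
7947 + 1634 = 9581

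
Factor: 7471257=3^1*347^1*7177^1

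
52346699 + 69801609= 122148308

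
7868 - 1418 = 6450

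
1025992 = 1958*524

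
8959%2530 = 1369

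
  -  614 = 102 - 716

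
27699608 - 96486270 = -68786662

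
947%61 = 32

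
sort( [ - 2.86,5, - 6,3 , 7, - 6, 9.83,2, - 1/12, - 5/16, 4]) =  [ - 6,  -  6, - 2.86, - 5/16, - 1/12 , 2 , 3,4, 5, 7, 9.83]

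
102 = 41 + 61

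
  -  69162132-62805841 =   -  131967973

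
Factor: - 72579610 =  - 2^1*5^1*101^1*71861^1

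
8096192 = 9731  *832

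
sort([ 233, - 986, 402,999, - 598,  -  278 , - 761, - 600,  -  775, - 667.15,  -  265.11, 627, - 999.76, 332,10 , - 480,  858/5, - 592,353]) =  [ - 999.76,-986,  -  775,  -  761, - 667.15,- 600, - 598, - 592, - 480,-278, - 265.11, 10, 858/5,  233, 332,353 , 402,  627,  999 ] 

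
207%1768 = 207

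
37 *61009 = 2257333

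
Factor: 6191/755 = 5^( - 1 )* 41^1  =  41/5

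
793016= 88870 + 704146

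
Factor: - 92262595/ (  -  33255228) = 2^( - 2)*3^( - 1)*5^1 *29^( - 1 )*95561^( - 1)*18452519^1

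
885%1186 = 885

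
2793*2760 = 7708680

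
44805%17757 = 9291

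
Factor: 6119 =29^1*211^1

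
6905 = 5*1381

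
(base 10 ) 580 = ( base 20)190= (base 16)244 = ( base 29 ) k0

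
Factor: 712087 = 251^1*2837^1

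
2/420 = 1/210 = 0.00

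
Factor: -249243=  - 3^1* 251^1  *331^1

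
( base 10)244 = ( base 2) 11110100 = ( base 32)7k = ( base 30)84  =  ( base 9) 301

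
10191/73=139 + 44/73= 139.60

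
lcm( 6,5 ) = 30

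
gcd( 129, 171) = 3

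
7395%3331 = 733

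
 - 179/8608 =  - 179/8608  =  - 0.02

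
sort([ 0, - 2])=[ - 2,  0 ]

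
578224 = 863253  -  285029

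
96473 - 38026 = 58447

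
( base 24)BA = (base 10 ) 274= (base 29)9D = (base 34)82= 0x112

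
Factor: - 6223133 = -7^1*23^1 * 38653^1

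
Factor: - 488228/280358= - 2^1*229^1*263^( - 1 ) =- 458/263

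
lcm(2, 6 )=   6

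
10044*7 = 70308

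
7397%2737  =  1923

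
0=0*( - 6857) 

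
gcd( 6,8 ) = 2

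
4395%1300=495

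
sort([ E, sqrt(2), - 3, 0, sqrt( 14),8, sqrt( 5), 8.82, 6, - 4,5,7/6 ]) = [ - 4, - 3 , 0,7/6 , sqrt(2),sqrt(  5 ), E, sqrt( 14), 5,6, 8,  8.82] 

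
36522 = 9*4058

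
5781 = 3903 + 1878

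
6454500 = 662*9750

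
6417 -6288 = 129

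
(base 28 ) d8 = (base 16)174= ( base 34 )aw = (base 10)372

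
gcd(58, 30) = 2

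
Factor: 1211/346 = 2^(  -  1)*7^1 = 7/2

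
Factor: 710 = 2^1 * 5^1 * 71^1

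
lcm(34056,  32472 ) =1396296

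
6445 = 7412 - 967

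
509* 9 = 4581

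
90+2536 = 2626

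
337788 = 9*37532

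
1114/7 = 159 + 1/7 =159.14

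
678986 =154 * 4409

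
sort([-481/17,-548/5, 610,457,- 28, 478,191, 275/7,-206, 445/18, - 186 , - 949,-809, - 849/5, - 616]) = [  -  949, - 809, - 616,-206, - 186, - 849/5, - 548/5 ,  -  481/17, - 28,445/18, 275/7, 191,457,478, 610]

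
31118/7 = 4445 + 3/7 = 4445.43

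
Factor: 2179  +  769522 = 7^2*15749^1 = 771701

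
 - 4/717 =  - 1 + 713/717 = -0.01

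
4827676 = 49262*98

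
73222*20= 1464440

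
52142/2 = 26071 = 26071.00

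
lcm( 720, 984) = 29520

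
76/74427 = 76/74427 = 0.00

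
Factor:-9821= - 7^1*23^1*61^1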